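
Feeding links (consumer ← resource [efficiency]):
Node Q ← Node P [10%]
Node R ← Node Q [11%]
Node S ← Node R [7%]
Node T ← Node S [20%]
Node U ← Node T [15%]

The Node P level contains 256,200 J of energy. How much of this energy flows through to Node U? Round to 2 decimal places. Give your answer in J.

Node Q: 256200 × 0.1 = 25620 J
Node R: 25620 × 0.11 = 2818.2 J
Node S: 2818.2 × 0.07 = 197.274 J
Node T: 197.274 × 0.2 = 39.4548 J
Node U: 39.4548 × 0.15 = 5.91822 J

5.92 J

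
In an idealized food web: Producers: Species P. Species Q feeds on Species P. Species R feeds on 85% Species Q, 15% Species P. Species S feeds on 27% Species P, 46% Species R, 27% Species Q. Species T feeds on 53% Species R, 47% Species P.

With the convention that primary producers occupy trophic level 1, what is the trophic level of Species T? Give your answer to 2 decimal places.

Species Q: 1 + 1 = 2
Species R: 1 + (0.85×2 + 0.15×1) = 2.85
Species S: 1 + (0.27×1 + 0.46×2.85 + 0.27×2) = 3.121
Species T: 1 + (0.53×2.85 + 0.47×1) = 2.9805

2.98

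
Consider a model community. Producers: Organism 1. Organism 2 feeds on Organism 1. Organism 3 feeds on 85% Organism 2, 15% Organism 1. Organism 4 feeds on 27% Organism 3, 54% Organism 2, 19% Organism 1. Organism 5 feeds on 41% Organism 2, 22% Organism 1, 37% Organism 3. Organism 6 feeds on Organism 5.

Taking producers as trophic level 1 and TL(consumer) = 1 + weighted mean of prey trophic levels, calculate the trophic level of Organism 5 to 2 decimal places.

Organism 2: 1 + 1 = 2
Organism 3: 1 + (0.85×2 + 0.15×1) = 2.85
Organism 4: 1 + (0.27×2.85 + 0.54×2 + 0.19×1) = 3.0395
Organism 5: 1 + (0.41×2 + 0.22×1 + 0.37×2.85) = 3.0945
Organism 6: 1 + 3.0945 = 4.0945

3.09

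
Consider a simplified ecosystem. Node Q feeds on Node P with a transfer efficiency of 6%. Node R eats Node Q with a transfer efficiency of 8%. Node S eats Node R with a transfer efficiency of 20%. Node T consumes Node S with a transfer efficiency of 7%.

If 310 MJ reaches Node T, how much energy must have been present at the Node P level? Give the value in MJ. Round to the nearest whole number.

Cumulative transfer efficiency: 0.06 × 0.08 × 0.2 × 0.07 = 0.0000672
Node P energy = 310 / 0.0000672 = 4613095 MJ

4613095 MJ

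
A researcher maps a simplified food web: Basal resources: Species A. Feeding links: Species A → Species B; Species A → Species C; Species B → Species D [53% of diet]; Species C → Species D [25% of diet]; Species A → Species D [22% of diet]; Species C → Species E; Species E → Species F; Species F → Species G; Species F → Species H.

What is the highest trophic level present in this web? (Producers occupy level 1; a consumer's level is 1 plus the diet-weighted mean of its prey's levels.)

Species B: 1 + 1 = 2
Species C: 1 + 1 = 2
Species D: 1 + (0.53×2 + 0.25×2 + 0.22×1) = 2.78
Species E: 1 + 2 = 3
Species F: 1 + 3 = 4
Species G: 1 + 4 = 5
Species H: 1 + 4 = 5

5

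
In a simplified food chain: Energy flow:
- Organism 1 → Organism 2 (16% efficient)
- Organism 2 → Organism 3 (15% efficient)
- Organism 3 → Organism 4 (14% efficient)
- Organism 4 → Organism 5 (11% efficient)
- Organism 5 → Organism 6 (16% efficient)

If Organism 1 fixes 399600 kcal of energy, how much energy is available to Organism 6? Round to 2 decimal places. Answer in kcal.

Organism 2: 399600 × 0.16 = 63936 kcal
Organism 3: 63936 × 0.15 = 9590.4 kcal
Organism 4: 9590.4 × 0.14 = 1342.656 kcal
Organism 5: 1342.656 × 0.11 = 147.69216 kcal
Organism 6: 147.69216 × 0.16 = 23.6307456 kcal

23.63 kcal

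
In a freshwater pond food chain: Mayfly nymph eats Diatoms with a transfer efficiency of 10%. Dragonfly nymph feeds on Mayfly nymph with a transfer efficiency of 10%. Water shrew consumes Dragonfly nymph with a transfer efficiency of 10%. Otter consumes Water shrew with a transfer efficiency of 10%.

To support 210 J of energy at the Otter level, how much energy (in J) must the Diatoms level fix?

2100000 J

Cumulative transfer efficiency: 0.1 × 0.1 × 0.1 × 0.1 = 0.0001
Diatoms energy = 210 / 0.0001 = 2100000 J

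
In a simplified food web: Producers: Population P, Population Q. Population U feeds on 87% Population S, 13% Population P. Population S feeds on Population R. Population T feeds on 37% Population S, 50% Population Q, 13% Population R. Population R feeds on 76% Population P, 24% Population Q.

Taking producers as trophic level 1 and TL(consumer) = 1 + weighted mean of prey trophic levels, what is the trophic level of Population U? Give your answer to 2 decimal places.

Population R: 1 + (0.76×1 + 0.24×1) = 2
Population S: 1 + 2 = 3
Population T: 1 + (0.37×3 + 0.5×1 + 0.13×2) = 2.87
Population U: 1 + (0.87×3 + 0.13×1) = 3.74

3.74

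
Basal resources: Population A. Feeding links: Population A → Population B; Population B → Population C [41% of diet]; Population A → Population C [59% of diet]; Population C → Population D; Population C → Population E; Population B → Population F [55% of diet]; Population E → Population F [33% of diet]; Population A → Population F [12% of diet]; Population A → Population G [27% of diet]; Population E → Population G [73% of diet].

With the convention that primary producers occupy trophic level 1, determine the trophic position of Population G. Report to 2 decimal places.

Population B: 1 + 1 = 2
Population C: 1 + (0.41×2 + 0.59×1) = 2.41
Population D: 1 + 2.41 = 3.41
Population E: 1 + 2.41 = 3.41
Population F: 1 + (0.55×2 + 0.33×3.41 + 0.12×1) = 3.3453
Population G: 1 + (0.27×1 + 0.73×3.41) = 3.7593

3.76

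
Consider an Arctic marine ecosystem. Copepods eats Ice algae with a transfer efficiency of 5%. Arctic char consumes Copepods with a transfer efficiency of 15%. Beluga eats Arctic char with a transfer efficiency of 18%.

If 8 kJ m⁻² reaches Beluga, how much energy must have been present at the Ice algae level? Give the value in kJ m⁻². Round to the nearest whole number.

5926 kJ m⁻²

Cumulative transfer efficiency: 0.05 × 0.15 × 0.18 = 0.00135
Ice algae energy = 8 / 0.00135 = 5926 kJ m⁻²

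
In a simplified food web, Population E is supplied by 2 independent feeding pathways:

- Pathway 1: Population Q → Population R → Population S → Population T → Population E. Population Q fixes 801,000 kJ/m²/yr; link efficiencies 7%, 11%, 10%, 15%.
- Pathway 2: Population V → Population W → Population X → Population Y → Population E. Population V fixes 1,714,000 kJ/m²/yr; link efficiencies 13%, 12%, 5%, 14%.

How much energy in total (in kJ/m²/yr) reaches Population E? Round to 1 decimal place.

Pathway 1: 801000 × 0.07 × 0.11 × 0.1 × 0.15 = 92.5155 kJ/m²/yr
Pathway 2: 1714000 × 0.13 × 0.12 × 0.05 × 0.14 = 187.1688 kJ/m²/yr
Total at Population E: 92.5155 + 187.1688 = 279.6843 kJ/m²/yr

279.7 kJ/m²/yr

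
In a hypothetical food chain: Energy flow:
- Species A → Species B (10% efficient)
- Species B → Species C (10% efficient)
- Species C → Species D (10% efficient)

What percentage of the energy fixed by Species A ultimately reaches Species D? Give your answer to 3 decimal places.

Product of link efficiencies: 0.1 × 0.1 × 0.1 = 0.001
As a percentage: 0.001 × 100 = 0.100%

0.100%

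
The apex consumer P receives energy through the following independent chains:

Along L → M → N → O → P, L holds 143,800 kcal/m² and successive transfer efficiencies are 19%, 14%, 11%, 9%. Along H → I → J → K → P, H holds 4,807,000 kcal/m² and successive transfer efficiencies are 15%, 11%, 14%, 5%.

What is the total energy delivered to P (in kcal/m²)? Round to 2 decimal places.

593.08 kcal/m²

Via L: 143800 × 0.19 × 0.14 × 0.11 × 0.09 = 37.868292 kcal/m²
Via H: 4807000 × 0.15 × 0.11 × 0.14 × 0.05 = 555.2085 kcal/m²
Total at P: 37.868292 + 555.2085 = 593.076792 kcal/m²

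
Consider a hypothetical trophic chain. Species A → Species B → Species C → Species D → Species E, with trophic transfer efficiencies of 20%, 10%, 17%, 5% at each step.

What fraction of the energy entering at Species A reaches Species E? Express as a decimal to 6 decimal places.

Product of link efficiencies: 0.2 × 0.1 × 0.17 × 0.05 = 0.00017

0.000170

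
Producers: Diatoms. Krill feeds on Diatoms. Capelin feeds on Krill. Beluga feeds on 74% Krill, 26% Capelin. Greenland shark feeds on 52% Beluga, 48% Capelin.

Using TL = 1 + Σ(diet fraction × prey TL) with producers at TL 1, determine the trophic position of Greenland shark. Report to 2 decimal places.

4.14

Krill: 1 + 1 = 2
Capelin: 1 + 2 = 3
Beluga: 1 + (0.74×2 + 0.26×3) = 3.26
Greenland shark: 1 + (0.52×3.26 + 0.48×3) = 4.1352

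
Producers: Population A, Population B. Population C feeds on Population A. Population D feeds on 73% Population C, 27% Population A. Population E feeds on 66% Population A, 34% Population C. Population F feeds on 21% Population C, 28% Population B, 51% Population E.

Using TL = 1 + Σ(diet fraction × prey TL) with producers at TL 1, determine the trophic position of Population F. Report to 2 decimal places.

2.89

Population C: 1 + 1 = 2
Population D: 1 + (0.73×2 + 0.27×1) = 2.73
Population E: 1 + (0.66×1 + 0.34×2) = 2.34
Population F: 1 + (0.21×2 + 0.28×1 + 0.51×2.34) = 2.8934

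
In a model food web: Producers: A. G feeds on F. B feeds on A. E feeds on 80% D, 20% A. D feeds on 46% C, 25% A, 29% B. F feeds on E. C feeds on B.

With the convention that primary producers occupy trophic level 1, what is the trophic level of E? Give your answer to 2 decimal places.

B: 1 + 1 = 2
C: 1 + 2 = 3
D: 1 + (0.46×3 + 0.25×1 + 0.29×2) = 3.21
E: 1 + (0.8×3.21 + 0.2×1) = 3.768
F: 1 + 3.768 = 4.768
G: 1 + 4.768 = 5.768

3.77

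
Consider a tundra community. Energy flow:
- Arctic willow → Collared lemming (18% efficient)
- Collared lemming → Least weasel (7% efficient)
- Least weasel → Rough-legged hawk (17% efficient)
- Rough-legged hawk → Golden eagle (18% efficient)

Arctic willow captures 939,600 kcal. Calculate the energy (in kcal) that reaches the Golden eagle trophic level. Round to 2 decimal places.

Collared lemming: 939600 × 0.18 = 169128 kcal
Least weasel: 169128 × 0.07 = 11838.96 kcal
Rough-legged hawk: 11838.96 × 0.17 = 2012.6232 kcal
Golden eagle: 2012.6232 × 0.18 = 362.272176 kcal

362.27 kcal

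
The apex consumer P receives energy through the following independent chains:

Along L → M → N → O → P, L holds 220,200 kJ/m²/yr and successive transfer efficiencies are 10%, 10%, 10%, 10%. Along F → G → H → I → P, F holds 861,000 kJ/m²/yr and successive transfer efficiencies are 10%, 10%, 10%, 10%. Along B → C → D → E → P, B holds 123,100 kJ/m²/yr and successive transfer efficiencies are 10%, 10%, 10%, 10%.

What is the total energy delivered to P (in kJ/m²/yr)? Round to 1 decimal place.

120.4 kJ/m²/yr

Via L: 220200 × 0.1 × 0.1 × 0.1 × 0.1 = 22.02 kJ/m²/yr
Via F: 861000 × 0.1 × 0.1 × 0.1 × 0.1 = 86.1 kJ/m²/yr
Via B: 123100 × 0.1 × 0.1 × 0.1 × 0.1 = 12.31 kJ/m²/yr
Total at P: 22.02 + 86.1 + 12.31 = 120.43 kJ/m²/yr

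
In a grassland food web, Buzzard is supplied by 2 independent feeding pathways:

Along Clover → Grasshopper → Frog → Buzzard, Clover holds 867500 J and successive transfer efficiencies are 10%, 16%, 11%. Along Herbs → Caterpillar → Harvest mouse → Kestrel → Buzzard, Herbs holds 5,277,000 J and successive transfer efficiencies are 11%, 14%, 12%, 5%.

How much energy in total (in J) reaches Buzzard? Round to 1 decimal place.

2014.4 J

Via Clover: 867500 × 0.1 × 0.16 × 0.11 = 1526.8 J
Via Herbs: 5277000 × 0.11 × 0.14 × 0.12 × 0.05 = 487.5948 J
Total at Buzzard: 1526.8 + 487.5948 = 2014.3948 J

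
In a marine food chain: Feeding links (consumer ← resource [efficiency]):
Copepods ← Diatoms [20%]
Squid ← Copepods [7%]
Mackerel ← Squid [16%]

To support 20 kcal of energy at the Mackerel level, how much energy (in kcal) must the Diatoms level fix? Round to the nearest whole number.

Cumulative transfer efficiency: 0.2 × 0.07 × 0.16 = 0.00224
Diatoms energy = 20 / 0.00224 = 8929 kcal

8929 kcal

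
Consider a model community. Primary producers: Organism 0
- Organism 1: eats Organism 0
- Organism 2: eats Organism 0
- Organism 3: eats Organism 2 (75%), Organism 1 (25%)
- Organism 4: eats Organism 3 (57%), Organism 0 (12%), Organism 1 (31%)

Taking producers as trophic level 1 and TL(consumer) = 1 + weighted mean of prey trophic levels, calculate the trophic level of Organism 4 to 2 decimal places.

Organism 1: 1 + 1 = 2
Organism 2: 1 + 1 = 2
Organism 3: 1 + (0.75×2 + 0.25×2) = 3
Organism 4: 1 + (0.57×3 + 0.12×1 + 0.31×2) = 3.45

3.45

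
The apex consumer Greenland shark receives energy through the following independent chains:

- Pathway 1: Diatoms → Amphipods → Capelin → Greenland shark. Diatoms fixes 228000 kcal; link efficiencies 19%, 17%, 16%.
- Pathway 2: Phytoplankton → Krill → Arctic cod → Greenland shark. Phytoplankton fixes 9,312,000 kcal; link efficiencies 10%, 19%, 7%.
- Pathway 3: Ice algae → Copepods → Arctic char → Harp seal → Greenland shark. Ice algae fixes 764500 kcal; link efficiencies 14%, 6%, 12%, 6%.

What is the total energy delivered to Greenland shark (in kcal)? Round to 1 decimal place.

13609.5 kcal

Pathway 1: 228000 × 0.19 × 0.17 × 0.16 = 1178.304 kcal
Pathway 2: 9312000 × 0.1 × 0.19 × 0.07 = 12384.96 kcal
Pathway 3: 764500 × 0.14 × 0.06 × 0.12 × 0.06 = 46.23696 kcal
Total at Greenland shark: 1178.304 + 12384.96 + 46.23696 = 13609.50096 kcal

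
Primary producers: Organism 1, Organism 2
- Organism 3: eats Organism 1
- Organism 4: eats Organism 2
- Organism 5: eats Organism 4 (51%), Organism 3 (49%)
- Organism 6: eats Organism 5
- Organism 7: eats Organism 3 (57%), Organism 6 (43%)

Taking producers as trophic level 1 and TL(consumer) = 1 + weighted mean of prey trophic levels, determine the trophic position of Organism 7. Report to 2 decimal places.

3.86

Organism 3: 1 + 1 = 2
Organism 4: 1 + 1 = 2
Organism 5: 1 + (0.51×2 + 0.49×2) = 3
Organism 6: 1 + 3 = 4
Organism 7: 1 + (0.57×2 + 0.43×4) = 3.86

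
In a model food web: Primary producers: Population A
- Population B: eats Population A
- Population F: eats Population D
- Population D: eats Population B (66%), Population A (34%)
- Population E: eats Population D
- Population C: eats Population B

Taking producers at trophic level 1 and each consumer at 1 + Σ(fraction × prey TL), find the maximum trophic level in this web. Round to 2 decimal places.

Population B: 1 + 1 = 2
Population C: 1 + 2 = 3
Population D: 1 + (0.66×2 + 0.34×1) = 2.66
Population E: 1 + 2.66 = 3.66
Population F: 1 + 2.66 = 3.66

3.66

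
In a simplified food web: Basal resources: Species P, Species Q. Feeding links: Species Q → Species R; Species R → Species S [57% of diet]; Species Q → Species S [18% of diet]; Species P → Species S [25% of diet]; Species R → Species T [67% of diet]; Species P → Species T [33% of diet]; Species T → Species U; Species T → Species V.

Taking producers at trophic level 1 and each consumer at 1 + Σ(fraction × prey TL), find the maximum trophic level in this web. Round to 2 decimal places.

Species R: 1 + 1 = 2
Species S: 1 + (0.57×2 + 0.18×1 + 0.25×1) = 2.57
Species T: 1 + (0.67×2 + 0.33×1) = 2.67
Species U: 1 + 2.67 = 3.67
Species V: 1 + 2.67 = 3.67

3.67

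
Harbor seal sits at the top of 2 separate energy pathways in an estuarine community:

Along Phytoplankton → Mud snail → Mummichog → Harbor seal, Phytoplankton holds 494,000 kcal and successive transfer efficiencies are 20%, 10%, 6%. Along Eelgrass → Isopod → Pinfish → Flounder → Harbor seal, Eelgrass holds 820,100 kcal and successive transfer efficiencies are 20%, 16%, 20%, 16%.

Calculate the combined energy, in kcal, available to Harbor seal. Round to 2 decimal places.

Via Phytoplankton: 494000 × 0.2 × 0.1 × 0.06 = 592.8 kcal
Via Eelgrass: 820100 × 0.2 × 0.16 × 0.2 × 0.16 = 839.7824 kcal
Total at Harbor seal: 592.8 + 839.7824 = 1432.5824 kcal

1432.58 kcal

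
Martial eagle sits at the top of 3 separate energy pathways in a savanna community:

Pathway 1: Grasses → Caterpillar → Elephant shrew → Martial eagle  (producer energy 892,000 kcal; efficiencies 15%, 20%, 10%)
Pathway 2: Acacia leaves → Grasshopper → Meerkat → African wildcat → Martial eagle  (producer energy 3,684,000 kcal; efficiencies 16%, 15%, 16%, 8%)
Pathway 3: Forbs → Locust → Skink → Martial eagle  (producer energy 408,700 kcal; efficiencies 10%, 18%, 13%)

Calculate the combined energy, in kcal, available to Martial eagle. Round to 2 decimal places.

Pathway 1: 892000 × 0.15 × 0.2 × 0.1 = 2676 kcal
Pathway 2: 3684000 × 0.16 × 0.15 × 0.16 × 0.08 = 1131.7248 kcal
Pathway 3: 408700 × 0.1 × 0.18 × 0.13 = 956.358 kcal
Total at Martial eagle: 2676 + 1131.7248 + 956.358 = 4764.0828 kcal

4764.08 kcal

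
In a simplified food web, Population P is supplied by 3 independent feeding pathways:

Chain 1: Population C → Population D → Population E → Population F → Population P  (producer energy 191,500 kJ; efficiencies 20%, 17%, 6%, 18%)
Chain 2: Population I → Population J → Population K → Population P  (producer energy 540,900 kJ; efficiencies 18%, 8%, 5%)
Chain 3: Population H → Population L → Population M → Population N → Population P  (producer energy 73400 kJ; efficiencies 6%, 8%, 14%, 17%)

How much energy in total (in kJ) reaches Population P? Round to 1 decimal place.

468.2 kJ

Chain 1: 191500 × 0.2 × 0.17 × 0.06 × 0.18 = 70.3188 kJ
Chain 2: 540900 × 0.18 × 0.08 × 0.05 = 389.448 kJ
Chain 3: 73400 × 0.06 × 0.08 × 0.14 × 0.17 = 8.385216 kJ
Total at Population P: 70.3188 + 389.448 + 8.385216 = 468.152016 kJ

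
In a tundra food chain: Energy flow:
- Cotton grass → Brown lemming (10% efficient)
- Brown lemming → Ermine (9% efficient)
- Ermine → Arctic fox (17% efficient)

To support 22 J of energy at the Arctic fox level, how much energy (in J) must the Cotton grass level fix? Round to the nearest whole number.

14379 J

Cumulative transfer efficiency: 0.1 × 0.09 × 0.17 = 0.00153
Cotton grass energy = 22 / 0.00153 = 14379 J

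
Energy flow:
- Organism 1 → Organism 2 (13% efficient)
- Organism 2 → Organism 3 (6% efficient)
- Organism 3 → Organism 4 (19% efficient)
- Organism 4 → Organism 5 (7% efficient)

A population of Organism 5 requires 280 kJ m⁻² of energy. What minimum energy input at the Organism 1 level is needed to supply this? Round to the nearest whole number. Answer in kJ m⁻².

Cumulative transfer efficiency: 0.13 × 0.06 × 0.19 × 0.07 = 0.00010374
Organism 1 energy = 280 / 0.00010374 = 2699055 kJ m⁻²

2699055 kJ m⁻²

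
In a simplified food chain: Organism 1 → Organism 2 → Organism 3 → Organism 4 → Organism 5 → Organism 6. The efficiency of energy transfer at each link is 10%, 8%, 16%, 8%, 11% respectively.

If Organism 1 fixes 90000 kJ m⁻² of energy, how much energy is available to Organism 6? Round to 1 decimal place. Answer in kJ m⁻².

1.0 kJ m⁻²

Organism 2: 90000 × 0.1 = 9000 kJ m⁻²
Organism 3: 9000 × 0.08 = 720 kJ m⁻²
Organism 4: 720 × 0.16 = 115.2 kJ m⁻²
Organism 5: 115.2 × 0.08 = 9.216 kJ m⁻²
Organism 6: 9.216 × 0.11 = 1.01376 kJ m⁻²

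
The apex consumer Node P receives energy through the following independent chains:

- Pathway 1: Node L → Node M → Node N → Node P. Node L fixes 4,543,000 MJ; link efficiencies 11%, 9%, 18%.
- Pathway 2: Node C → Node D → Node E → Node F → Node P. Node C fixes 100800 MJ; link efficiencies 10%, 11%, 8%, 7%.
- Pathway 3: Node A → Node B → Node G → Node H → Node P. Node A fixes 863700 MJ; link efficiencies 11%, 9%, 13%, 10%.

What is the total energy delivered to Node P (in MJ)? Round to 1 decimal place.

Pathway 1: 4543000 × 0.11 × 0.09 × 0.18 = 8095.626 MJ
Pathway 2: 100800 × 0.1 × 0.11 × 0.08 × 0.07 = 6.20928 MJ
Pathway 3: 863700 × 0.11 × 0.09 × 0.13 × 0.1 = 111.15819 MJ
Total at Node P: 8095.626 + 6.20928 + 111.15819 = 8212.99347 MJ

8213.0 MJ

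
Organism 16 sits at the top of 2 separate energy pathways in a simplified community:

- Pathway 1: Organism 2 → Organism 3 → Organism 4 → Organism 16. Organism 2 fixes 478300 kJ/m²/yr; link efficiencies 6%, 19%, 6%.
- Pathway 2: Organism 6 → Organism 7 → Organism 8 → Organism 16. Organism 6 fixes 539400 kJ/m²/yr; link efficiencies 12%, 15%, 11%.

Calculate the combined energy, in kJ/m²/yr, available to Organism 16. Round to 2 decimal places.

Pathway 1: 478300 × 0.06 × 0.19 × 0.06 = 327.1572 kJ/m²/yr
Pathway 2: 539400 × 0.12 × 0.15 × 0.11 = 1068.012 kJ/m²/yr
Total at Organism 16: 327.1572 + 1068.012 = 1395.1692 kJ/m²/yr

1395.17 kJ/m²/yr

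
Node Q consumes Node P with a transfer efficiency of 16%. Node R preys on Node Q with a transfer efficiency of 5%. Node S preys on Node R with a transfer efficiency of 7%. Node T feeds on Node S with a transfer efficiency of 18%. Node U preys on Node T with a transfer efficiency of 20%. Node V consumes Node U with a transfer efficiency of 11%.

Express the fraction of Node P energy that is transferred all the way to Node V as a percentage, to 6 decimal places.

0.000222%

Product of link efficiencies: 0.16 × 0.05 × 0.07 × 0.18 × 0.2 × 0.11 = 0.0000022176
As a percentage: 0.0000022176 × 100 = 0.000222%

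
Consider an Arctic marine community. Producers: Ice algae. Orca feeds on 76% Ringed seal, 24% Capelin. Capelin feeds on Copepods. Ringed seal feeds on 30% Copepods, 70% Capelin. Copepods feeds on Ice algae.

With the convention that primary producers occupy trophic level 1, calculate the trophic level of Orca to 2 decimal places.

Copepods: 1 + 1 = 2
Capelin: 1 + 2 = 3
Ringed seal: 1 + (0.3×2 + 0.7×3) = 3.7
Orca: 1 + (0.76×3.7 + 0.24×3) = 4.532

4.53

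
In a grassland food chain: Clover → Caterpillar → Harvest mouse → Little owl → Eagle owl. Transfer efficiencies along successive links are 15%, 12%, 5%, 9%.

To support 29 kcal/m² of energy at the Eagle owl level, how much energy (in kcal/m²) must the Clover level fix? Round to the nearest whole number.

358025 kcal/m²

Cumulative transfer efficiency: 0.15 × 0.12 × 0.05 × 0.09 = 0.000081
Clover energy = 29 / 0.000081 = 358025 kcal/m²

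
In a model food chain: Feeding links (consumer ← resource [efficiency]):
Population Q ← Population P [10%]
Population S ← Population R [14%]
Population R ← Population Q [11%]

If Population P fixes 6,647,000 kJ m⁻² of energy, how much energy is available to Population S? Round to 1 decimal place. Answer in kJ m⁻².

Population Q: 6647000 × 0.1 = 664700 kJ m⁻²
Population R: 664700 × 0.11 = 73117 kJ m⁻²
Population S: 73117 × 0.14 = 10236.38 kJ m⁻²

10236.4 kJ m⁻²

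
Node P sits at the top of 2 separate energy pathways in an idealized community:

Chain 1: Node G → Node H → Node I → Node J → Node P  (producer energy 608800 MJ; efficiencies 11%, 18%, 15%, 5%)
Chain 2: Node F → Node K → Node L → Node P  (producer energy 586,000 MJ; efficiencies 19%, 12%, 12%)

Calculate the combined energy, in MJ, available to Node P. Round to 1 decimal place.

Chain 1: 608800 × 0.11 × 0.18 × 0.15 × 0.05 = 90.4068 MJ
Chain 2: 586000 × 0.19 × 0.12 × 0.12 = 1603.296 MJ
Total at Node P: 90.4068 + 1603.296 = 1693.7028 MJ

1693.7 MJ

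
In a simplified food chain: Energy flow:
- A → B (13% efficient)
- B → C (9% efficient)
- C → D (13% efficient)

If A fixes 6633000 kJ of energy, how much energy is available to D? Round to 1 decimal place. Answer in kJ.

10088.8 kJ

B: 6633000 × 0.13 = 862290 kJ
C: 862290 × 0.09 = 77606.1 kJ
D: 77606.1 × 0.13 = 10088.793 kJ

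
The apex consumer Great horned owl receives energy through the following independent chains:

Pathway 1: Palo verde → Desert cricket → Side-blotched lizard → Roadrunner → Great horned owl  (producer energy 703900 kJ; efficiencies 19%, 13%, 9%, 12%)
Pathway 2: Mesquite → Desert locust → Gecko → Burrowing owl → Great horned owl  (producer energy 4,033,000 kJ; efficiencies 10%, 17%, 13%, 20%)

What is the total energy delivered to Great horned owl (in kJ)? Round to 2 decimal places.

Pathway 1: 703900 × 0.19 × 0.13 × 0.09 × 0.12 = 187.772364 kJ
Pathway 2: 4033000 × 0.1 × 0.17 × 0.13 × 0.2 = 1782.586 kJ
Total at Great horned owl: 187.772364 + 1782.586 = 1970.358364 kJ

1970.36 kJ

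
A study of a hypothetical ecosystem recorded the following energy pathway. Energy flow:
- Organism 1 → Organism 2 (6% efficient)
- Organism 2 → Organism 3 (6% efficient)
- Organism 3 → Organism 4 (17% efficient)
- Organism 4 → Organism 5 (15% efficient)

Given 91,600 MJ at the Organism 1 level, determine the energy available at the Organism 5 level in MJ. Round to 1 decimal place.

8.4 MJ

Organism 2: 91600 × 0.06 = 5496 MJ
Organism 3: 5496 × 0.06 = 329.76 MJ
Organism 4: 329.76 × 0.17 = 56.0592 MJ
Organism 5: 56.0592 × 0.15 = 8.40888 MJ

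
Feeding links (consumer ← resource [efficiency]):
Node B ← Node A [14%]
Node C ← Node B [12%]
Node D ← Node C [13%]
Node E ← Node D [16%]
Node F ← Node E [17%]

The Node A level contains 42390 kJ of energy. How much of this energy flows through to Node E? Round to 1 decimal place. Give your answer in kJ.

14.8 kJ

Node B: 42390 × 0.14 = 5934.6 kJ
Node C: 5934.6 × 0.12 = 712.152 kJ
Node D: 712.152 × 0.13 = 92.57976 kJ
Node E: 92.57976 × 0.16 = 14.8127616 kJ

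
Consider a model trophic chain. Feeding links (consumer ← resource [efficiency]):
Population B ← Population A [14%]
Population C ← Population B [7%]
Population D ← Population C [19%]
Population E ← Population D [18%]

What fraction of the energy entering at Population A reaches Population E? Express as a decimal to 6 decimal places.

0.000335

Product of link efficiencies: 0.14 × 0.07 × 0.19 × 0.18 = 0.00033516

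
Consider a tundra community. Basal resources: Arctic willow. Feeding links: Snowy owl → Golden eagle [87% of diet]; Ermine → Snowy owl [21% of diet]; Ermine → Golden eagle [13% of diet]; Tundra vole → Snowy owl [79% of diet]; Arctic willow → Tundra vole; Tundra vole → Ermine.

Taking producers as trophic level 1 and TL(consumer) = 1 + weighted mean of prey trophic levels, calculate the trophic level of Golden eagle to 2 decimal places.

4.18

Tundra vole: 1 + 1 = 2
Ermine: 1 + 2 = 3
Snowy owl: 1 + (0.79×2 + 0.21×3) = 3.21
Golden eagle: 1 + (0.87×3.21 + 0.13×3) = 4.1827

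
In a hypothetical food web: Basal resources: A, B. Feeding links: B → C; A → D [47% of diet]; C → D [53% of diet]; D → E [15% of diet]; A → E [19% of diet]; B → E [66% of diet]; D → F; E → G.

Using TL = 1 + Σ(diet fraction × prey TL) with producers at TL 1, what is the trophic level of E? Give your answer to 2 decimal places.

C: 1 + 1 = 2
D: 1 + (0.47×1 + 0.53×2) = 2.53
E: 1 + (0.15×2.53 + 0.19×1 + 0.66×1) = 2.2295
F: 1 + 2.53 = 3.53
G: 1 + 2.2295 = 3.2295

2.23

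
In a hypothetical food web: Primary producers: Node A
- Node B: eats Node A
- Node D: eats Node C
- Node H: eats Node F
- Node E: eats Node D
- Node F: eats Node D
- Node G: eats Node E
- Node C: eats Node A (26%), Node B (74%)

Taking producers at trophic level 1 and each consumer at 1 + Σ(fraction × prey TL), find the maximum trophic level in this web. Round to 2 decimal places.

5.74

Node B: 1 + 1 = 2
Node C: 1 + (0.26×1 + 0.74×2) = 2.74
Node D: 1 + 2.74 = 3.74
Node E: 1 + 3.74 = 4.74
Node F: 1 + 3.74 = 4.74
Node G: 1 + 4.74 = 5.74
Node H: 1 + 4.74 = 5.74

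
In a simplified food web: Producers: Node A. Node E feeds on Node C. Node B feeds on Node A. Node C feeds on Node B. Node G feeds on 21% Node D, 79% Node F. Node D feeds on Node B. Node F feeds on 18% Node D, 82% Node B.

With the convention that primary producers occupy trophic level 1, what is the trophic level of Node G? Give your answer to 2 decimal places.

Node B: 1 + 1 = 2
Node C: 1 + 2 = 3
Node D: 1 + 2 = 3
Node E: 1 + 3 = 4
Node F: 1 + (0.18×3 + 0.82×2) = 3.18
Node G: 1 + (0.21×3 + 0.79×3.18) = 4.1422

4.14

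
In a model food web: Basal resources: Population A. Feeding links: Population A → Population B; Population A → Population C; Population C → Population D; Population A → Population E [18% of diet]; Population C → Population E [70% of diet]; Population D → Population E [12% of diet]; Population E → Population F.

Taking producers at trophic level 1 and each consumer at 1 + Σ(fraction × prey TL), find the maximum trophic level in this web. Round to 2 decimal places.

3.94

Population B: 1 + 1 = 2
Population C: 1 + 1 = 2
Population D: 1 + 2 = 3
Population E: 1 + (0.18×1 + 0.7×2 + 0.12×3) = 2.94
Population F: 1 + 2.94 = 3.94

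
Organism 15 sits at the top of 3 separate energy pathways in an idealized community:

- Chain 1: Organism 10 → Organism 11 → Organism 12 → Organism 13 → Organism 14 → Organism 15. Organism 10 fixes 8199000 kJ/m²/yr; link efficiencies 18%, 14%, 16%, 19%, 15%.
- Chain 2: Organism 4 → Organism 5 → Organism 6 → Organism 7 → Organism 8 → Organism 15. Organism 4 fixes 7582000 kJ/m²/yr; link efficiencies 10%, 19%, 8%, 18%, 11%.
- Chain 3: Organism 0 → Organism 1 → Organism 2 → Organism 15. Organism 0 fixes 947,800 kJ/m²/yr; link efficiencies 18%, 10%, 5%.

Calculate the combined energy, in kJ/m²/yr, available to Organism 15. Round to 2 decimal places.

2023.37 kJ/m²/yr

Chain 1: 8199000 × 0.18 × 0.14 × 0.16 × 0.19 × 0.15 = 942.163488 kJ/m²/yr
Chain 2: 7582000 × 0.1 × 0.19 × 0.08 × 0.18 × 0.11 = 228.187872 kJ/m²/yr
Chain 3: 947800 × 0.18 × 0.1 × 0.05 = 853.02 kJ/m²/yr
Total at Organism 15: 942.163488 + 228.187872 + 853.02 = 2023.37136 kJ/m²/yr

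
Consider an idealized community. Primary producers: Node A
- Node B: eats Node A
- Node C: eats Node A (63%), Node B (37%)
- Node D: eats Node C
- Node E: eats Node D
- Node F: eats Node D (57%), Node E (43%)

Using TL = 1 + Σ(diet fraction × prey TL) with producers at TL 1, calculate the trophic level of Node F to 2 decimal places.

Node B: 1 + 1 = 2
Node C: 1 + (0.63×1 + 0.37×2) = 2.37
Node D: 1 + 2.37 = 3.37
Node E: 1 + 3.37 = 4.37
Node F: 1 + (0.57×3.37 + 0.43×4.37) = 4.8

4.80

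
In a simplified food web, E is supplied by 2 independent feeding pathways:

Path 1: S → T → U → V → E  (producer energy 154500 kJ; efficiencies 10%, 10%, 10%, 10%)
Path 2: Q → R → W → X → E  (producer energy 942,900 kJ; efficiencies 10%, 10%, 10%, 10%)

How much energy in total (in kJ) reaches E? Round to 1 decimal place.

Path 1: 154500 × 0.1 × 0.1 × 0.1 × 0.1 = 15.45 kJ
Path 2: 942900 × 0.1 × 0.1 × 0.1 × 0.1 = 94.29 kJ
Total at E: 15.45 + 94.29 = 109.74 kJ

109.7 kJ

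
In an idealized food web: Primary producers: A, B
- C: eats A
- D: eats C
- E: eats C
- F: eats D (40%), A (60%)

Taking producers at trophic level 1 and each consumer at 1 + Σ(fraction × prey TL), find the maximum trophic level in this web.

3

C: 1 + 1 = 2
D: 1 + 2 = 3
E: 1 + 2 = 3
F: 1 + (0.4×3 + 0.6×1) = 2.8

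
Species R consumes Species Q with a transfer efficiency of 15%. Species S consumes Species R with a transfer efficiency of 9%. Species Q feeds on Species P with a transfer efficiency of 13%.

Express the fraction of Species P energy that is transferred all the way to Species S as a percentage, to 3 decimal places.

Product of link efficiencies: 0.13 × 0.15 × 0.09 = 0.001755
As a percentage: 0.001755 × 100 = 0.176%

0.176%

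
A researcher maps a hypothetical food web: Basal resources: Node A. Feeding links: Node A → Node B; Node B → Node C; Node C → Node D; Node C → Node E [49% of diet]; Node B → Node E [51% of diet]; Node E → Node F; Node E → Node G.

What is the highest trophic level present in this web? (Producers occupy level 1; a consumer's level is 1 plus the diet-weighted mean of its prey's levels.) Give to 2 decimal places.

4.49

Node B: 1 + 1 = 2
Node C: 1 + 2 = 3
Node D: 1 + 3 = 4
Node E: 1 + (0.49×3 + 0.51×2) = 3.49
Node F: 1 + 3.49 = 4.49
Node G: 1 + 3.49 = 4.49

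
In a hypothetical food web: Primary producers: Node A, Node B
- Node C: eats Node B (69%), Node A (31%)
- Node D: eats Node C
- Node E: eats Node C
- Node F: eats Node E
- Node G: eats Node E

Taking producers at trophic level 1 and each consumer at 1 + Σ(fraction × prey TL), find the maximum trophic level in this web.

Node C: 1 + (0.69×1 + 0.31×1) = 2
Node D: 1 + 2 = 3
Node E: 1 + 2 = 3
Node F: 1 + 3 = 4
Node G: 1 + 3 = 4

4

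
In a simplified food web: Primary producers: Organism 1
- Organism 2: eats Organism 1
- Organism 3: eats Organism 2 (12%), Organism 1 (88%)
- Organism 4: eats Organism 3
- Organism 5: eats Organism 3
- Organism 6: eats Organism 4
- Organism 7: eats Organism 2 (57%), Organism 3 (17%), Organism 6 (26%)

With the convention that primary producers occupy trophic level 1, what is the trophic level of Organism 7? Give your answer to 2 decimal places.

3.57

Organism 2: 1 + 1 = 2
Organism 3: 1 + (0.12×2 + 0.88×1) = 2.12
Organism 4: 1 + 2.12 = 3.12
Organism 5: 1 + 2.12 = 3.12
Organism 6: 1 + 3.12 = 4.12
Organism 7: 1 + (0.57×2 + 0.17×2.12 + 0.26×4.12) = 3.5716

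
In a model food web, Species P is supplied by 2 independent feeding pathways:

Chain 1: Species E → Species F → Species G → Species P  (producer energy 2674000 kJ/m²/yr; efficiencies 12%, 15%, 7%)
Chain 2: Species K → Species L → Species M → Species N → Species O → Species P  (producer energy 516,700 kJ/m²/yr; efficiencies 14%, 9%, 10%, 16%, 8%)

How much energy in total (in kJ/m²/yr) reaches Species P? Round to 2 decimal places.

Chain 1: 2674000 × 0.12 × 0.15 × 0.07 = 3369.24 kJ/m²/yr
Chain 2: 516700 × 0.14 × 0.09 × 0.1 × 0.16 × 0.08 = 8.3333376 kJ/m²/yr
Total at Species P: 3369.24 + 8.3333376 = 3377.5733376 kJ/m²/yr

3377.57 kJ/m²/yr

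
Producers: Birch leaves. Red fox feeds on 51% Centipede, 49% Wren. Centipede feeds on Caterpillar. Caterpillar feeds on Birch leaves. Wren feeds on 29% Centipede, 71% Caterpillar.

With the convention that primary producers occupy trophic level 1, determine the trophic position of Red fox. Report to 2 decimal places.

4.14

Caterpillar: 1 + 1 = 2
Centipede: 1 + 2 = 3
Wren: 1 + (0.29×3 + 0.71×2) = 3.29
Red fox: 1 + (0.51×3 + 0.49×3.29) = 4.1421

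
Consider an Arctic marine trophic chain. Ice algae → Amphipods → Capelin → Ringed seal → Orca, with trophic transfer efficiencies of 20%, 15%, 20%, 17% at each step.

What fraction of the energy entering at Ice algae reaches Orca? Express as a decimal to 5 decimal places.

Product of link efficiencies: 0.2 × 0.15 × 0.2 × 0.17 = 0.00102

0.00102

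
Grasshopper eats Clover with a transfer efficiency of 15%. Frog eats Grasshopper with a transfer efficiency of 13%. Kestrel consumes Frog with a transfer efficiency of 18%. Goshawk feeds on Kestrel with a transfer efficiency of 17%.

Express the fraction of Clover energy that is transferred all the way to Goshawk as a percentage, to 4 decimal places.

0.0597%

Product of link efficiencies: 0.15 × 0.13 × 0.18 × 0.17 = 0.0005967
As a percentage: 0.0005967 × 100 = 0.0597%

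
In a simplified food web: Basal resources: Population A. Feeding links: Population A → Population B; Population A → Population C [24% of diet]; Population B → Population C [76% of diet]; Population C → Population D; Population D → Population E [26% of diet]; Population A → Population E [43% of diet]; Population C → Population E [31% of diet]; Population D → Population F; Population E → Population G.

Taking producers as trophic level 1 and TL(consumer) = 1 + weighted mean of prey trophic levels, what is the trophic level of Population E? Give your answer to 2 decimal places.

3.26

Population B: 1 + 1 = 2
Population C: 1 + (0.24×1 + 0.76×2) = 2.76
Population D: 1 + 2.76 = 3.76
Population E: 1 + (0.26×3.76 + 0.43×1 + 0.31×2.76) = 3.2632
Population F: 1 + 3.76 = 4.76
Population G: 1 + 3.2632 = 4.2632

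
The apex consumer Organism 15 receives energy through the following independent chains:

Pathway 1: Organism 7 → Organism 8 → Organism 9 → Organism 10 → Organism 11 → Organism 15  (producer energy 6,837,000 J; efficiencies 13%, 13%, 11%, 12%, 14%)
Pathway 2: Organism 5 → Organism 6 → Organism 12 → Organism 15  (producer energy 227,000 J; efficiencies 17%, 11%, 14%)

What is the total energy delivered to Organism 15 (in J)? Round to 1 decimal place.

Pathway 1: 6837000 × 0.13 × 0.13 × 0.11 × 0.12 × 0.14 = 213.5277144 J
Pathway 2: 227000 × 0.17 × 0.11 × 0.14 = 594.286 J
Total at Organism 15: 213.5277144 + 594.286 = 807.8137144 J

807.8 J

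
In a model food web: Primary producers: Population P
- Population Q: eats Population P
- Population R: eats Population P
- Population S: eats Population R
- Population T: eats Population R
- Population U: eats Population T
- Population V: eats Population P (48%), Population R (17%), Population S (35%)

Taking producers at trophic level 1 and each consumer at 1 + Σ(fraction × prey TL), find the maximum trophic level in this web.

Population Q: 1 + 1 = 2
Population R: 1 + 1 = 2
Population S: 1 + 2 = 3
Population T: 1 + 2 = 3
Population U: 1 + 3 = 4
Population V: 1 + (0.48×1 + 0.17×2 + 0.35×3) = 2.87

4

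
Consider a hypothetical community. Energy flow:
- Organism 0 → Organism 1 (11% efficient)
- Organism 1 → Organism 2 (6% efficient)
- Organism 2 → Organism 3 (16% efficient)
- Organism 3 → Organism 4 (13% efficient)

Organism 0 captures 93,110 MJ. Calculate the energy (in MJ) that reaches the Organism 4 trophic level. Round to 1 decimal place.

Organism 1: 93110 × 0.11 = 10242.1 MJ
Organism 2: 10242.1 × 0.06 = 614.526 MJ
Organism 3: 614.526 × 0.16 = 98.32416 MJ
Organism 4: 98.32416 × 0.13 = 12.7821408 MJ

12.8 MJ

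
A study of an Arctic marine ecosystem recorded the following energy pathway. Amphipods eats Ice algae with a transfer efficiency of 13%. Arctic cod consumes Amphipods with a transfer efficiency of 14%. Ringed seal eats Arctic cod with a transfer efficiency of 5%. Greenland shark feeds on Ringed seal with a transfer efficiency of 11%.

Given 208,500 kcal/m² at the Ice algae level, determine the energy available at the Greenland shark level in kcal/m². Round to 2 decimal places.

20.87 kcal/m²

Amphipods: 208500 × 0.13 = 27105 kcal/m²
Arctic cod: 27105 × 0.14 = 3794.7 kcal/m²
Ringed seal: 3794.7 × 0.05 = 189.735 kcal/m²
Greenland shark: 189.735 × 0.11 = 20.87085 kcal/m²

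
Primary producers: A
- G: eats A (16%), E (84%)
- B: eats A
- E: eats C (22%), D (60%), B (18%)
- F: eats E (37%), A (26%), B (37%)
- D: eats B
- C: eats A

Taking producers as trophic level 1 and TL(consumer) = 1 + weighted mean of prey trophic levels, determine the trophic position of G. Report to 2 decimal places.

B: 1 + 1 = 2
C: 1 + 1 = 2
D: 1 + 2 = 3
E: 1 + (0.22×2 + 0.6×3 + 0.18×2) = 3.6
F: 1 + (0.37×3.6 + 0.26×1 + 0.37×2) = 3.332
G: 1 + (0.16×1 + 0.84×3.6) = 4.184

4.18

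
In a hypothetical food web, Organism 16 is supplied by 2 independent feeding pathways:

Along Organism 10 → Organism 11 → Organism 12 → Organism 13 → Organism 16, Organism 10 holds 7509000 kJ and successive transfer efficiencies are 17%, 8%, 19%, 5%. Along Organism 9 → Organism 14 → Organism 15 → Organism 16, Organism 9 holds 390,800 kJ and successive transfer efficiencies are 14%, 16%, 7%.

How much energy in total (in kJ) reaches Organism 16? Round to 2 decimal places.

1582.94 kJ

Via Organism 10: 7509000 × 0.17 × 0.08 × 0.19 × 0.05 = 970.1628 kJ
Via Organism 9: 390800 × 0.14 × 0.16 × 0.07 = 612.7744 kJ
Total at Organism 16: 970.1628 + 612.7744 = 1582.9372 kJ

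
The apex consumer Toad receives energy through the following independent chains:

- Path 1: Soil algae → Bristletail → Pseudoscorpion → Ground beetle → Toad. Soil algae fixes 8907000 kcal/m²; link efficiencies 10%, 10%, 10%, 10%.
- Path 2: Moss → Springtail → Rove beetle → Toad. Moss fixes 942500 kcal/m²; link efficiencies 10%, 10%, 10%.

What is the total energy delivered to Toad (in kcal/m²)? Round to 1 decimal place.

Path 1: 8907000 × 0.1 × 0.1 × 0.1 × 0.1 = 890.7 kcal/m²
Path 2: 942500 × 0.1 × 0.1 × 0.1 = 942.5 kcal/m²
Total at Toad: 890.7 + 942.5 = 1833.2 kcal/m²

1833.2 kcal/m²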